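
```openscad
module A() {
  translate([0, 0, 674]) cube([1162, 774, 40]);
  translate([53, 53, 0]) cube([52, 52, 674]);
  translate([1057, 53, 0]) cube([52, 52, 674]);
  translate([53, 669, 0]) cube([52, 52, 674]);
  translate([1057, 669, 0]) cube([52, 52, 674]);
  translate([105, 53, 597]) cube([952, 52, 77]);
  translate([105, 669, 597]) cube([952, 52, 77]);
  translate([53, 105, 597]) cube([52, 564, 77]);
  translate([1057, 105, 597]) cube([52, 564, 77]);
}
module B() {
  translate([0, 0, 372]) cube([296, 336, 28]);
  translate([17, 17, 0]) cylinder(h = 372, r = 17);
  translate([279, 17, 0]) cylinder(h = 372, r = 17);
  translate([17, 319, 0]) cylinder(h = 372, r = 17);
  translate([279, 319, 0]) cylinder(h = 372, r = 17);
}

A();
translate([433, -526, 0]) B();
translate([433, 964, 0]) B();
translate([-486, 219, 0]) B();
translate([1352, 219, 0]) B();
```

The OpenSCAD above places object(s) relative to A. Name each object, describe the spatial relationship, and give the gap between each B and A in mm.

A is a table. B is a stool. Four stools sit around the table at the −y, +y, −x, +x sides. The gap between each stool and the table is 190 mm.

Each stool's nearest face is 190 mm from the table's bounding box.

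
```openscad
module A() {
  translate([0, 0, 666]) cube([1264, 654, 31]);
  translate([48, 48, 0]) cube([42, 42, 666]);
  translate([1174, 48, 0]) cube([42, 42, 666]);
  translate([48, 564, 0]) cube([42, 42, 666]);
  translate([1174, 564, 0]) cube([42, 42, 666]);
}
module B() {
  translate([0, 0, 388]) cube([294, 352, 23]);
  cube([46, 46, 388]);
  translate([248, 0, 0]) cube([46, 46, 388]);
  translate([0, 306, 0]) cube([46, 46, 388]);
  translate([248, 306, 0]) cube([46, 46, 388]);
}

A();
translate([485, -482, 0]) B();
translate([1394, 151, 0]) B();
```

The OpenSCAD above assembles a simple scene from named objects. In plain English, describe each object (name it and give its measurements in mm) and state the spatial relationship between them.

A is a table with a 1264×654 mm rectangular top, 31 mm thick, top surface at z = 697 mm, supported by four 42×42 mm square legs, each inset 48 mm from the nearest pair of top edges, running from the floor.

B is a simple wooden stool: a rectangular seat 294 mm (x) by 352 mm (y), 23 mm thick, top face at z = 411 mm, on four square legs, each 46×46 mm in cross-section. The legs rest on z = 0, each flush with a corner of the seat.

Two stools sit around the table at the −y, +x sides.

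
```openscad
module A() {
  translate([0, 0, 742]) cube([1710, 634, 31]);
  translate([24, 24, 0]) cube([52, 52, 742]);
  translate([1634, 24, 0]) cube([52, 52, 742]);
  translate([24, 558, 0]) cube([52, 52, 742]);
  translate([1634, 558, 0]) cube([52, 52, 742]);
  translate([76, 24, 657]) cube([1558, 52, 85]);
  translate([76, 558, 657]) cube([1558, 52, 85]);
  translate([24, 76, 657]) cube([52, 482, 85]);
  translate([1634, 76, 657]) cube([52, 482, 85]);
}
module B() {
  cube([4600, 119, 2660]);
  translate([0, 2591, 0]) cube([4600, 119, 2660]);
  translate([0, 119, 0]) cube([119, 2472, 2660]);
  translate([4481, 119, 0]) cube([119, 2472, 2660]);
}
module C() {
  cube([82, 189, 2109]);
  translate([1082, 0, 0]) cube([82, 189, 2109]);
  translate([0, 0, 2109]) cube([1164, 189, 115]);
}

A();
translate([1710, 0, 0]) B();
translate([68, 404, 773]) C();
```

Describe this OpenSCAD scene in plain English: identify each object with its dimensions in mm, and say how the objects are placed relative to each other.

A is a rectangular dining table. The top is 1710×634×31 mm with its upper surface at z = 773 mm. It stands on four 52×52 mm square legs, each inset 24 mm from the nearest pair of top edges, running from the floor to the underside of the top. Four apron rails, 52 mm thick and 85 mm tall, run between adjacent legs with their top edges flush with the underside of the top and their outer faces flush with the legs' outer faces.

B is the wall frame of a small rectangular building: four walls, each 2660 mm tall and 119 mm thick, enclosing a footprint 4600 mm (x) by 2710 mm (y) outside-to-outside, with no floor or roof. The front and back walls (the −y and +y sides) span the full width; the two side walls fit between them.

C is a door frame. The clear opening is 1000 mm wide and 2109 mm high. Two 82 mm wide jambs, 189 mm deep, stand either side of the opening from the floor to the top of the opening. A 115 mm thick head sits across the top of both jambs, spanning the full outside width of the frame.

The house frame is against the table's +x side, with their −y faces flush. The door frame is on top of the table.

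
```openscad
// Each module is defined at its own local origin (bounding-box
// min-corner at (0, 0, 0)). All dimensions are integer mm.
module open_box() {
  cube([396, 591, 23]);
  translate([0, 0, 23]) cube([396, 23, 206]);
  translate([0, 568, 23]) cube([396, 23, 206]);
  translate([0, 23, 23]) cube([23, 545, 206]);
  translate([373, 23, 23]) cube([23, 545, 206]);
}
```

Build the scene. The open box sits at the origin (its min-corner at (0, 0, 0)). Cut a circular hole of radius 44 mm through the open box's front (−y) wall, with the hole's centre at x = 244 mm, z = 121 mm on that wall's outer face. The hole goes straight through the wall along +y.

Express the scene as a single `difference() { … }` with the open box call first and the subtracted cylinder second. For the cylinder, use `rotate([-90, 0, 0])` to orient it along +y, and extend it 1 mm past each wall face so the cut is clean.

difference() {
  open_box();
  translate([244, -1, 121]) rotate([-90, 0, 0]) cylinder(h = 25, r = 44);
}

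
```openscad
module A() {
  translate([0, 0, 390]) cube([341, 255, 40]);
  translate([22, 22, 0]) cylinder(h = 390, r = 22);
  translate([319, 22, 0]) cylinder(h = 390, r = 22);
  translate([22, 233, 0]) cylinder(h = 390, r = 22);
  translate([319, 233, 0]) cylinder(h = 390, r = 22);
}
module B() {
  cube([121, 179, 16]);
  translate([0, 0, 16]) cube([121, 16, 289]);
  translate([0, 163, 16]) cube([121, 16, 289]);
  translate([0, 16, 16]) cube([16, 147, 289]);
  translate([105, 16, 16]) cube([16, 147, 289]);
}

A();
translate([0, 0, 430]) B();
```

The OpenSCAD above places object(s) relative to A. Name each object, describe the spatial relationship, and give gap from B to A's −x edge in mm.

A is a stool. B is an open box. The open box is on top of the stool. The gap from the open box to the stool's −x edge is 0 mm.

The open box's min-x is at 0; the stool's min-x is 0; gap = 0 mm.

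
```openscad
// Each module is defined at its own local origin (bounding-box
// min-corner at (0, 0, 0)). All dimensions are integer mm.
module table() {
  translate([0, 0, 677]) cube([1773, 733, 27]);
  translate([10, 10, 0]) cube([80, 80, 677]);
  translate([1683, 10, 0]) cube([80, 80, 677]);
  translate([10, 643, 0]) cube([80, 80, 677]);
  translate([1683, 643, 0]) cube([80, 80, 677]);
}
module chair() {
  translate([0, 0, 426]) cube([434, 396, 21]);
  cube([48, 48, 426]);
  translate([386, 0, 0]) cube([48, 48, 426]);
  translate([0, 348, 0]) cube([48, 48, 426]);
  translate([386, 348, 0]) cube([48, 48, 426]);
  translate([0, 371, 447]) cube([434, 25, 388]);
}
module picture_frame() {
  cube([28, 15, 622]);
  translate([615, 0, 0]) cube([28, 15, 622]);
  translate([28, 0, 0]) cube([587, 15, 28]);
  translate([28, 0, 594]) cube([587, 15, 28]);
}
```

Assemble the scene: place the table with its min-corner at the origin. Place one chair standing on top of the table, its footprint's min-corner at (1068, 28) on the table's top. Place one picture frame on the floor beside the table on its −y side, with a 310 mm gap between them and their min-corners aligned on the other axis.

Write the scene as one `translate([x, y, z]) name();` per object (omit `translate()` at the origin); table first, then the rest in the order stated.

table();
translate([1068, 28, 704]) chair();
translate([0, -325, 0]) picture_frame();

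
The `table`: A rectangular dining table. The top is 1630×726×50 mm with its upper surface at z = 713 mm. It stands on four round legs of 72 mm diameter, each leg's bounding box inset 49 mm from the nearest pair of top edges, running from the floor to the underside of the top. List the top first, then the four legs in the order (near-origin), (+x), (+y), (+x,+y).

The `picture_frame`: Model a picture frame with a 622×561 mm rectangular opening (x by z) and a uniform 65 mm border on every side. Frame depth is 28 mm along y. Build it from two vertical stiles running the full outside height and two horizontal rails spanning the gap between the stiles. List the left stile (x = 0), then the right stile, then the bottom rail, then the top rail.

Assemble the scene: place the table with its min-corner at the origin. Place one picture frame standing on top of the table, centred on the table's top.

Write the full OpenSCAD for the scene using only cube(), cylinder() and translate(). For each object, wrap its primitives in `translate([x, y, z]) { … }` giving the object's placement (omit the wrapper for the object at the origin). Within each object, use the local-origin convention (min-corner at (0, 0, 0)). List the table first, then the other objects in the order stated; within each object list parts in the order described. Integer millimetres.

translate([0, 0, 663]) cube([1630, 726, 50]);
translate([85, 85, 0]) cylinder(h = 663, r = 36);
translate([1545, 85, 0]) cylinder(h = 663, r = 36);
translate([85, 641, 0]) cylinder(h = 663, r = 36);
translate([1545, 641, 0]) cylinder(h = 663, r = 36);
translate([439, 349, 713]) {
  cube([65, 28, 691]);
  translate([687, 0, 0]) cube([65, 28, 691]);
  translate([65, 0, 0]) cube([622, 28, 65]);
  translate([65, 0, 626]) cube([622, 28, 65]);
}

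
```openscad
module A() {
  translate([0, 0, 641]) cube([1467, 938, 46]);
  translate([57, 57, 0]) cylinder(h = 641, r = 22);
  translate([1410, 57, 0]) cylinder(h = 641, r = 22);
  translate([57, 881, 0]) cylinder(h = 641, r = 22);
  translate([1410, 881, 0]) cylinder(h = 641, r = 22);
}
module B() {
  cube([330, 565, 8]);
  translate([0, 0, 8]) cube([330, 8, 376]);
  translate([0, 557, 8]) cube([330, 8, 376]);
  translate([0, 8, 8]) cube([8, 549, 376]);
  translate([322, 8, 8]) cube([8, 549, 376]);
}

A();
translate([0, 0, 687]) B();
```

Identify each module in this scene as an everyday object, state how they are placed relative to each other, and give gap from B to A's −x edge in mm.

A is a table. B is an open box. The open box is on top of the table. The gap from the open box to the table's −x edge is 0 mm.

The open box's min-x is at 0; the table's min-x is 0; gap = 0 mm.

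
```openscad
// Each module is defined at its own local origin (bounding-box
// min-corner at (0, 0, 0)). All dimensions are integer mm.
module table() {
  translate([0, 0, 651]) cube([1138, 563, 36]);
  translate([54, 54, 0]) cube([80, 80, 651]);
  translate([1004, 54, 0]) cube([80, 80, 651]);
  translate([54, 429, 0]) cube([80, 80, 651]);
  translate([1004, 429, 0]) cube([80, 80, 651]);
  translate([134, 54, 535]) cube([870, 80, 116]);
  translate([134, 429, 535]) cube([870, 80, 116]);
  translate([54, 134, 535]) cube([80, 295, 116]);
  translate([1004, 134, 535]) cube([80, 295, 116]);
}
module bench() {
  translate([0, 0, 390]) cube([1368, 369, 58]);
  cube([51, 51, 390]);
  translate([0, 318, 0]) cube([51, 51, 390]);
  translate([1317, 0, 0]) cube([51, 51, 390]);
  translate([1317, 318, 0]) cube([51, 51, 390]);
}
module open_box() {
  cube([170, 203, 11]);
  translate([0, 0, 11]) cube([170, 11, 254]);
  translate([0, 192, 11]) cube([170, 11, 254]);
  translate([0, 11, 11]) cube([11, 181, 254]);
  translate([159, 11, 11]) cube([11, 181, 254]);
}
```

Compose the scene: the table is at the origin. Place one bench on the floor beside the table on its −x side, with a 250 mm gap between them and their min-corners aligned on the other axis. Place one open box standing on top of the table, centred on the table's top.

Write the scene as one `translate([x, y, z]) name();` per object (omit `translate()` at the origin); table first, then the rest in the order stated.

table();
translate([-1618, 0, 0]) bench();
translate([484, 180, 687]) open_box();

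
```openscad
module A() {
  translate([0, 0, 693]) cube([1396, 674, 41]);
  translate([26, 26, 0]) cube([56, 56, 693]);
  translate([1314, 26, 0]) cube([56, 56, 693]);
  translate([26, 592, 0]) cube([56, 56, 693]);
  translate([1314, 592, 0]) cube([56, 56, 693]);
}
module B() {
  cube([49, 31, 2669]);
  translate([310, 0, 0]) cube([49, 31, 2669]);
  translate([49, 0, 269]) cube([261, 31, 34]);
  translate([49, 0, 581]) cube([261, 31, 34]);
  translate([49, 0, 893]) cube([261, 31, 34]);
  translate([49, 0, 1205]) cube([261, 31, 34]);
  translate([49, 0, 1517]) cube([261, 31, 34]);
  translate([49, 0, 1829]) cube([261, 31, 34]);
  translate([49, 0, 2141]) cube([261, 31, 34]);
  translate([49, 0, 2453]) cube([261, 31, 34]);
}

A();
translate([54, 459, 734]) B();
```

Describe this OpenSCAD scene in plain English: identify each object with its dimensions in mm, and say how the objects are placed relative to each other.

A is a table: top 1396 mm (x) × 674 mm (y), 41 mm thick, upper face at z = 734 mm, on four 56×56 mm square legs, each inset 26 mm from the nearest pair of top edges, running from z = 0 to the bottom of the top.

B is a wooden ladder with two side rails of 49×31 mm section and 2669 mm height, set 359 mm apart overall. Between them run 8 rectangular rungs (31 mm deep, 34 mm thick), front faces flush with the rails' −y face. The bottom of the first rung is 269 mm above the floor and each subsequent rung is 312 mm higher than the one below.

The ladder is on top of the table.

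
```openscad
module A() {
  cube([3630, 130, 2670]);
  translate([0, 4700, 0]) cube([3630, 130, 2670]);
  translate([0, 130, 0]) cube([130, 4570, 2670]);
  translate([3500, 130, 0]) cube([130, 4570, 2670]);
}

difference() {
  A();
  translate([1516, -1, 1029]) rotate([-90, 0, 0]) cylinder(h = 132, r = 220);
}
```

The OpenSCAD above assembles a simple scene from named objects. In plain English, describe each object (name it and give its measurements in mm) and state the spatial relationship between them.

A is a box-shaped house frame (walls only): outside footprint 3630×4830 mm, wall height 2670 mm, wall thickness 130 mm. The two y-facing walls run the full x-width; the two x-facing walls fit between the inner faces of the y-facing walls.

The house frame has a circular hole of radius 220 mm through its front wall, centred at (x = 1516, z = 1029).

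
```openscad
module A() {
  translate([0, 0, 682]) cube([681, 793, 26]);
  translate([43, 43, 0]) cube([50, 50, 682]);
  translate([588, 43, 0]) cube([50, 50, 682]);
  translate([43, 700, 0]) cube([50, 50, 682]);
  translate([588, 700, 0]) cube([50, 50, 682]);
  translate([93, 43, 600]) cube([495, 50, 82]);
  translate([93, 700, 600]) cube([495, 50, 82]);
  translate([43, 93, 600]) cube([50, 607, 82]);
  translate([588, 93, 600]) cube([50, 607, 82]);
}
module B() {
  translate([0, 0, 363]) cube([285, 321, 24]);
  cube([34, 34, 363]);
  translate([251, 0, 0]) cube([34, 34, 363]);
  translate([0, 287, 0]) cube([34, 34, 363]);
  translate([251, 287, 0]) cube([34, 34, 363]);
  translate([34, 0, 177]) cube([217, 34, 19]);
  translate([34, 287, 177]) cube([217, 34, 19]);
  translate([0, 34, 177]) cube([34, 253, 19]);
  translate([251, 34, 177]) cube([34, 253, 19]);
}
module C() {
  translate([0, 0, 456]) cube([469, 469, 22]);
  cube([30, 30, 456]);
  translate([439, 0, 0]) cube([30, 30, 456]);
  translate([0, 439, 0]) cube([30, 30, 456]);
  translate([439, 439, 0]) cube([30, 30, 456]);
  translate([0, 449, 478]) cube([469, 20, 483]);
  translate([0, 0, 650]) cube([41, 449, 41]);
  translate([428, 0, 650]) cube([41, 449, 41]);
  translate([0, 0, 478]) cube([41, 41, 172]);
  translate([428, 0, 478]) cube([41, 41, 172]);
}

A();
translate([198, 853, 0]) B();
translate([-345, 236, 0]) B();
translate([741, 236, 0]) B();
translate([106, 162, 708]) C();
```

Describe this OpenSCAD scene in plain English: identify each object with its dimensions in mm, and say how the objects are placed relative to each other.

A is a table with a 681×793 mm rectangular top, 26 mm thick, top surface at z = 708 mm, supported by four 50×50 mm square legs, each inset 43 mm from the nearest pair of top edges, running from the floor. Four apron rails, 50 mm thick and 82 mm tall, run between adjacent legs with their top edges flush with the underside of the top and their outer faces flush with the legs' outer faces.

B is a four-legged stool. The seat is a 285×321×24 mm slab whose top surface is at z = 387 mm; four square legs, each 34×34 mm in cross-section, run from the floor (z = 0) to the underside of the seat, each flush with a corner of the seat. Four stretchers, 34 mm wide and 19 mm tall, connect adjacent legs with their undersides at z = 177 mm, each running between the inner faces of the legs it joins and aligned with the legs' outer faces on the other axis.

C is a chair. The seat is a 469×469×22 mm slab with its top at z = 478 mm, on four 30×30 mm corner legs (flush with the seat edges, standing on z = 0). A flat backrest 20 mm thick, 483 mm tall, spans the full seat width and rises from the seat top along its +y edge, rear face flush with the rear of the seat. Two armrests of 41×41 mm section run along each side from the seat's front edge to the front of the backrest, top faces 213 mm above the seat top and outer faces flush with the seat's x-edges; a 41×41 mm post under the front of each armrest stands on the seat at the front corner.

Three stools sit around the table at the +y, −x, +x sides. The chair is on top of the table, centred.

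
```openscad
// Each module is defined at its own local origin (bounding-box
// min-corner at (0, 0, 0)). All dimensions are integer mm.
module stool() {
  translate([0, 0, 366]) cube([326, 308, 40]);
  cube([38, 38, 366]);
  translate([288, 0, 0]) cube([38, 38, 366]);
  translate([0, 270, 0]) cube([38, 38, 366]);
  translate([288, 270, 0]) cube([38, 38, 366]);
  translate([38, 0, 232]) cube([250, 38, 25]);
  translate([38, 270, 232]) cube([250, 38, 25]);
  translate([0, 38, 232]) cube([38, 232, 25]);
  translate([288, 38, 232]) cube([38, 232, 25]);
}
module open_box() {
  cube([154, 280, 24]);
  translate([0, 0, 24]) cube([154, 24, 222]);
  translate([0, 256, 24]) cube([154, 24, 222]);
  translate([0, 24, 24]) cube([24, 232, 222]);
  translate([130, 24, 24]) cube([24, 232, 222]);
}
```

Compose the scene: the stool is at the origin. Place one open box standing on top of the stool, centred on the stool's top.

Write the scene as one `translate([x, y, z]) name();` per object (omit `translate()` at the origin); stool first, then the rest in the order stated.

stool();
translate([86, 14, 406]) open_box();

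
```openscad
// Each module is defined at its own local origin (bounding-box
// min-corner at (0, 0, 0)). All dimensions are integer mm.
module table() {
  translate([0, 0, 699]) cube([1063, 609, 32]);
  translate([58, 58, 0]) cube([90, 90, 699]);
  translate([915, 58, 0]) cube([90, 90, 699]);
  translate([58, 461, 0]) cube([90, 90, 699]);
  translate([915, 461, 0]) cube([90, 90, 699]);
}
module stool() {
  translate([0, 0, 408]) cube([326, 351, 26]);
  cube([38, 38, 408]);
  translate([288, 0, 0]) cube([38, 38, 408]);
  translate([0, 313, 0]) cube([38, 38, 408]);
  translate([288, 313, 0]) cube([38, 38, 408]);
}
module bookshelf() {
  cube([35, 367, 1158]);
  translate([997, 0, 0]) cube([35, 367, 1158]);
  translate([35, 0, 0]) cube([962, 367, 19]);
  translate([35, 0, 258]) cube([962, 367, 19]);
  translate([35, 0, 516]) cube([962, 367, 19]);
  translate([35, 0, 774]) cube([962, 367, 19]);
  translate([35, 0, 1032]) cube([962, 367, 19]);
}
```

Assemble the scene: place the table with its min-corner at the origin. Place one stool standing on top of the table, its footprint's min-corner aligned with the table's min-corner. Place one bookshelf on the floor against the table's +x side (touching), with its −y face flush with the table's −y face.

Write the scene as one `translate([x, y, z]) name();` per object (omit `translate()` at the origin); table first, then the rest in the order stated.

table();
translate([0, 0, 731]) stool();
translate([1063, 0, 0]) bookshelf();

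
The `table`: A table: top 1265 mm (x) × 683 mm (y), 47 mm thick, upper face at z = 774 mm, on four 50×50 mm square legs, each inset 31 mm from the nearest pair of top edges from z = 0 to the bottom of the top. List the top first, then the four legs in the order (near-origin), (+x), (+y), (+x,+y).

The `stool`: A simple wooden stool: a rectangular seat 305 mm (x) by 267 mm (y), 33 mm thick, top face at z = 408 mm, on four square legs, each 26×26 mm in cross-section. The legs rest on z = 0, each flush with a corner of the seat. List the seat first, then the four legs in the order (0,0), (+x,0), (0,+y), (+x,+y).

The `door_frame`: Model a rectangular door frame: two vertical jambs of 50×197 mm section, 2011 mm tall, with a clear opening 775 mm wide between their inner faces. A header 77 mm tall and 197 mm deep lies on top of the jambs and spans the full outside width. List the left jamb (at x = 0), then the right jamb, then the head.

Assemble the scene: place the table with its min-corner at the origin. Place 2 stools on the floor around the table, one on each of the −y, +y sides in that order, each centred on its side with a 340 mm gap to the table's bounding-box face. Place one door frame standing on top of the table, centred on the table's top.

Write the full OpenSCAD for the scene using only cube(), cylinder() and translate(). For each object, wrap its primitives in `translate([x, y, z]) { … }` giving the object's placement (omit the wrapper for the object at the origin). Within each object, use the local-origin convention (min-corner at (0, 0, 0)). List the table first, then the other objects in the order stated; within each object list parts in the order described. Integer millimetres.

translate([0, 0, 727]) cube([1265, 683, 47]);
translate([31, 31, 0]) cube([50, 50, 727]);
translate([1184, 31, 0]) cube([50, 50, 727]);
translate([31, 602, 0]) cube([50, 50, 727]);
translate([1184, 602, 0]) cube([50, 50, 727]);
translate([480, -607, 0]) {
  translate([0, 0, 375]) cube([305, 267, 33]);
  cube([26, 26, 375]);
  translate([279, 0, 0]) cube([26, 26, 375]);
  translate([0, 241, 0]) cube([26, 26, 375]);
  translate([279, 241, 0]) cube([26, 26, 375]);
}
translate([480, 1023, 0]) {
  translate([0, 0, 375]) cube([305, 267, 33]);
  cube([26, 26, 375]);
  translate([279, 0, 0]) cube([26, 26, 375]);
  translate([0, 241, 0]) cube([26, 26, 375]);
  translate([279, 241, 0]) cube([26, 26, 375]);
}
translate([195, 243, 774]) {
  cube([50, 197, 2011]);
  translate([825, 0, 0]) cube([50, 197, 2011]);
  translate([0, 0, 2011]) cube([875, 197, 77]);
}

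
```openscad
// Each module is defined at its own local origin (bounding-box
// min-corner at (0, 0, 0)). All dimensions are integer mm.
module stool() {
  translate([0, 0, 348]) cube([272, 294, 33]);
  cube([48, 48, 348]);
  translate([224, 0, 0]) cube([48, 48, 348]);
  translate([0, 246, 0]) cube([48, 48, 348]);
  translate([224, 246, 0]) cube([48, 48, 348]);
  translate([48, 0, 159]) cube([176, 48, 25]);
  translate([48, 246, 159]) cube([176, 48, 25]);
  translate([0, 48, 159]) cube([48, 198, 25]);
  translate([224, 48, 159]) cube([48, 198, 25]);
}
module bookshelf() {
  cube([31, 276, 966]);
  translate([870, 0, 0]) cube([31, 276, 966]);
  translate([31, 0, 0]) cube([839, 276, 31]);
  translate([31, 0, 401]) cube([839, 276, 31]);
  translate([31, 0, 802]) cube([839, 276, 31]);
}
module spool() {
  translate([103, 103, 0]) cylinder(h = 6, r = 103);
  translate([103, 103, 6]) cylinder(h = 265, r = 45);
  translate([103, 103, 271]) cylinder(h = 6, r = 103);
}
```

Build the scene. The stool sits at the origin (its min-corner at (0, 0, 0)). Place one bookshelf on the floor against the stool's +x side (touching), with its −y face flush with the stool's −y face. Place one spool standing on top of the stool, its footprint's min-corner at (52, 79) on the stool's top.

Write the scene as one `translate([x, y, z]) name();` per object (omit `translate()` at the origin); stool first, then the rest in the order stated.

stool();
translate([272, 0, 0]) bookshelf();
translate([52, 79, 381]) spool();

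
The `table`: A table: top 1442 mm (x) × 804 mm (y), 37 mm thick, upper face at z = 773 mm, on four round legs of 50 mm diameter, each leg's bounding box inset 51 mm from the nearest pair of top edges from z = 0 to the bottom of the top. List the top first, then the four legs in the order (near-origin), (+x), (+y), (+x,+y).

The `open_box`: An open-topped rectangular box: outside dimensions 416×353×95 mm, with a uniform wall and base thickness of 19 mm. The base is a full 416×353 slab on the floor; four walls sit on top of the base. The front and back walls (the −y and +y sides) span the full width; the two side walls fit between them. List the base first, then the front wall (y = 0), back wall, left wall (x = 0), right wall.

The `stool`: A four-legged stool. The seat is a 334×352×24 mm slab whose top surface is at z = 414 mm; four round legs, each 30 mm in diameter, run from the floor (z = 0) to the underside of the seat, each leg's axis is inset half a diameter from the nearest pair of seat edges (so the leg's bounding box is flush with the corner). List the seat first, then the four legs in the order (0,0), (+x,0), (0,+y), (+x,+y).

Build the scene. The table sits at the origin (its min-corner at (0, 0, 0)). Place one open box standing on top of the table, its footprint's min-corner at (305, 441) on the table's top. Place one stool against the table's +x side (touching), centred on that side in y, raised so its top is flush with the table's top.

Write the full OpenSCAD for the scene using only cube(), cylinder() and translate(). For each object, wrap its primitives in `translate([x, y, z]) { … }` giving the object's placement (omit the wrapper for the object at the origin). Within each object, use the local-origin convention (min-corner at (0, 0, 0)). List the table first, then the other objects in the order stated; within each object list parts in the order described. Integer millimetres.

translate([0, 0, 736]) cube([1442, 804, 37]);
translate([76, 76, 0]) cylinder(h = 736, r = 25);
translate([1366, 76, 0]) cylinder(h = 736, r = 25);
translate([76, 728, 0]) cylinder(h = 736, r = 25);
translate([1366, 728, 0]) cylinder(h = 736, r = 25);
translate([305, 441, 773]) {
  cube([416, 353, 19]);
  translate([0, 0, 19]) cube([416, 19, 76]);
  translate([0, 334, 19]) cube([416, 19, 76]);
  translate([0, 19, 19]) cube([19, 315, 76]);
  translate([397, 19, 19]) cube([19, 315, 76]);
}
translate([1442, 226, 359]) {
  translate([0, 0, 390]) cube([334, 352, 24]);
  translate([15, 15, 0]) cylinder(h = 390, r = 15);
  translate([319, 15, 0]) cylinder(h = 390, r = 15);
  translate([15, 337, 0]) cylinder(h = 390, r = 15);
  translate([319, 337, 0]) cylinder(h = 390, r = 15);
}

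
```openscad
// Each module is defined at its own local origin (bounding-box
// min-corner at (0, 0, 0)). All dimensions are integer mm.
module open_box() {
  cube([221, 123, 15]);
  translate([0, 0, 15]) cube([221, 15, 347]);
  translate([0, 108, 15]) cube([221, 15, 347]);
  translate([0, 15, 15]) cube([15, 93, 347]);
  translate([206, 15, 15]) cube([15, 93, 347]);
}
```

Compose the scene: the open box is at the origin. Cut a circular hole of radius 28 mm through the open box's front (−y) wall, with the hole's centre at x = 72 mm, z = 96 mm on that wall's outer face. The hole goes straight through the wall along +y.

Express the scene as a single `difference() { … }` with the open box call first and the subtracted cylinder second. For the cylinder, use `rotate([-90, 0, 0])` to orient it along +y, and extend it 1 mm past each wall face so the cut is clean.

difference() {
  open_box();
  translate([72, -1, 96]) rotate([-90, 0, 0]) cylinder(h = 17, r = 28);
}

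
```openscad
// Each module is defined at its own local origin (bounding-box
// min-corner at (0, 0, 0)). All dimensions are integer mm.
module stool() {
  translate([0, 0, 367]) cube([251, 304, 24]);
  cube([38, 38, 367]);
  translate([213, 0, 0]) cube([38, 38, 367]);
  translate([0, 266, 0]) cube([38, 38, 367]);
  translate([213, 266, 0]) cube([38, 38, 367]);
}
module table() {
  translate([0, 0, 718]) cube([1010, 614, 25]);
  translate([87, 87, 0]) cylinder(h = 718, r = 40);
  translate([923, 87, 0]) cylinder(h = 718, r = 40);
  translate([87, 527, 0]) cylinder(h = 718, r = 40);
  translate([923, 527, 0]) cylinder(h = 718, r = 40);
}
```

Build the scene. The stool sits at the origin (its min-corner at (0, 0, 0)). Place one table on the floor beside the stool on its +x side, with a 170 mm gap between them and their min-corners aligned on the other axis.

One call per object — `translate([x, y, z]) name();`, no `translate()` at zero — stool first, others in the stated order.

stool();
translate([421, 0, 0]) table();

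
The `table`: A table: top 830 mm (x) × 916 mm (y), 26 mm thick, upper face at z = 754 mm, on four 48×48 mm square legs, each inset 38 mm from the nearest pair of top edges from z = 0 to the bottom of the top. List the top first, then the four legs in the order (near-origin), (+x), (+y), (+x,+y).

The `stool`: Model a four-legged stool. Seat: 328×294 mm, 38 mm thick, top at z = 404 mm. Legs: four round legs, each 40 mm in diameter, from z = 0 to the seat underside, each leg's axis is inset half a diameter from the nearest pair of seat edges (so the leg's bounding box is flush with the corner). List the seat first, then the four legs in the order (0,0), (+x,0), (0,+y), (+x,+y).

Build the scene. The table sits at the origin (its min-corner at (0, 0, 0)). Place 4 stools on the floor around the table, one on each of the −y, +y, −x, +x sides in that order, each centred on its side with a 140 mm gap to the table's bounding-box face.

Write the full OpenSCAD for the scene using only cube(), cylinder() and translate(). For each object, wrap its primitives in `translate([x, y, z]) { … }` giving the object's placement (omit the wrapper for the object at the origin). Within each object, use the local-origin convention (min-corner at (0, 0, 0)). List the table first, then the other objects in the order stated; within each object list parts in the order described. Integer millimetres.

translate([0, 0, 728]) cube([830, 916, 26]);
translate([38, 38, 0]) cube([48, 48, 728]);
translate([744, 38, 0]) cube([48, 48, 728]);
translate([38, 830, 0]) cube([48, 48, 728]);
translate([744, 830, 0]) cube([48, 48, 728]);
translate([251, -434, 0]) {
  translate([0, 0, 366]) cube([328, 294, 38]);
  translate([20, 20, 0]) cylinder(h = 366, r = 20);
  translate([308, 20, 0]) cylinder(h = 366, r = 20);
  translate([20, 274, 0]) cylinder(h = 366, r = 20);
  translate([308, 274, 0]) cylinder(h = 366, r = 20);
}
translate([251, 1056, 0]) {
  translate([0, 0, 366]) cube([328, 294, 38]);
  translate([20, 20, 0]) cylinder(h = 366, r = 20);
  translate([308, 20, 0]) cylinder(h = 366, r = 20);
  translate([20, 274, 0]) cylinder(h = 366, r = 20);
  translate([308, 274, 0]) cylinder(h = 366, r = 20);
}
translate([-468, 311, 0]) {
  translate([0, 0, 366]) cube([328, 294, 38]);
  translate([20, 20, 0]) cylinder(h = 366, r = 20);
  translate([308, 20, 0]) cylinder(h = 366, r = 20);
  translate([20, 274, 0]) cylinder(h = 366, r = 20);
  translate([308, 274, 0]) cylinder(h = 366, r = 20);
}
translate([970, 311, 0]) {
  translate([0, 0, 366]) cube([328, 294, 38]);
  translate([20, 20, 0]) cylinder(h = 366, r = 20);
  translate([308, 20, 0]) cylinder(h = 366, r = 20);
  translate([20, 274, 0]) cylinder(h = 366, r = 20);
  translate([308, 274, 0]) cylinder(h = 366, r = 20);
}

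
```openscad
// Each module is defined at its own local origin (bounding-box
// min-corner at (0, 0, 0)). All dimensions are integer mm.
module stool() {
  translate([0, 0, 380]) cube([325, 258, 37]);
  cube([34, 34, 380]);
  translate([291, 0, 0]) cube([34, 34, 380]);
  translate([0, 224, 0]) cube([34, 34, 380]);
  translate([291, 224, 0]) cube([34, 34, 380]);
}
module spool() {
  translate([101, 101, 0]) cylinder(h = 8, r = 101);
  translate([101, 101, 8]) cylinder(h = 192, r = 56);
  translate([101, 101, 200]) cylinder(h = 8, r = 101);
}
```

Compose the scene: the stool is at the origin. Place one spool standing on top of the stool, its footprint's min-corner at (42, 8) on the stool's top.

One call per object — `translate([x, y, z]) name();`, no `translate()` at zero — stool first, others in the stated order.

stool();
translate([42, 8, 417]) spool();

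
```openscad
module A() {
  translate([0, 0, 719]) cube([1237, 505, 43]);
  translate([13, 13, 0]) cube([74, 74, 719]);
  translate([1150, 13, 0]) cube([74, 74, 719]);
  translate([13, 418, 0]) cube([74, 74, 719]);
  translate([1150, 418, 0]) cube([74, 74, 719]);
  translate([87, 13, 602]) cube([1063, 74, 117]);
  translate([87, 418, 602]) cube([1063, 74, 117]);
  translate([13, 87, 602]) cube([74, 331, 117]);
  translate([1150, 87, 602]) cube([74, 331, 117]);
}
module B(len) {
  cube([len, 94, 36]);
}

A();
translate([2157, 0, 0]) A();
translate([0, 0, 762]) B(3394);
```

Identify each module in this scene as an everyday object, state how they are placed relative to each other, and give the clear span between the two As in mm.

Second table starts at x = 2157; first ends at x = 1237; clear span = 2157 − 1237 = 920 mm.

A is a table. B is a beam. A beam spans the tops of two tables. The clear span between the two tables is 920 mm.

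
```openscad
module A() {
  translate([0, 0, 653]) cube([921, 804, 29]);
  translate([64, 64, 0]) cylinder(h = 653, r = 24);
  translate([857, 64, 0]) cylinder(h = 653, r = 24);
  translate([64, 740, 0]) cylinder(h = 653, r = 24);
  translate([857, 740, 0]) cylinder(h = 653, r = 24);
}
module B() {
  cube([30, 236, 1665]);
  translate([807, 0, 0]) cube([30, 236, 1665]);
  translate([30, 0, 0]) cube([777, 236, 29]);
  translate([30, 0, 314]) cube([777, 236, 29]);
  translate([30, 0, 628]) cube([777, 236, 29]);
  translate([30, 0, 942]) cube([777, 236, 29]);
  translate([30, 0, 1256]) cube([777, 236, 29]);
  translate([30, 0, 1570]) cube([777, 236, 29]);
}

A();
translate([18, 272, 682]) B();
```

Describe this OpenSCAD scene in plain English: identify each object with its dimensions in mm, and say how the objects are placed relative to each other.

A is a table with a 921×804 mm rectangular top, 29 mm thick, top surface at z = 682 mm, supported by four round legs of 48 mm diameter, each leg's bounding box inset 40 mm from the nearest pair of top edges, running from the floor.

B is an open bookshelf. Two side panels, each 30 mm thick, 236 mm deep and 1665 mm tall, stand 837 mm apart (outside-to-outside). Between them sit 6 shelves, each 29 mm thick and 236 mm deep, spanning the full gap between the sides. The bottom shelf rests on the floor (its underside at z = 0) and the clear gap between one shelf's top and the next shelf's underside is 285 mm.

The bookshelf is on top of the table.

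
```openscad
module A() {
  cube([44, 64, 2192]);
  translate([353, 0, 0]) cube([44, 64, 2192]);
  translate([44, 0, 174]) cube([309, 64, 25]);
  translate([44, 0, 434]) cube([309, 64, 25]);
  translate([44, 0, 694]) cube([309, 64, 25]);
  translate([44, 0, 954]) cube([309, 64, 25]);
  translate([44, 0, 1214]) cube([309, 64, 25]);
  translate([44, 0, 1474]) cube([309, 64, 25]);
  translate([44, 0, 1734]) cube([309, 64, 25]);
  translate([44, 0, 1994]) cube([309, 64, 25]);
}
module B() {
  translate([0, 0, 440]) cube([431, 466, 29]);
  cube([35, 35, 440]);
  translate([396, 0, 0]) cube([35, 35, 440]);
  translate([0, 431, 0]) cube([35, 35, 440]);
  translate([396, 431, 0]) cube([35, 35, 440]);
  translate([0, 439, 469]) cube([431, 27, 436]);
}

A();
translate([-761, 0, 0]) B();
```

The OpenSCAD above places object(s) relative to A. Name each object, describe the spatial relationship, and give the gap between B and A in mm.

The chair's nearest face is 330 mm from the ladder's −x face.

A is a ladder. B is a chair. The chair is on the floor beside the ladder on its −x side. The gap between the chair and the ladder is 330 mm.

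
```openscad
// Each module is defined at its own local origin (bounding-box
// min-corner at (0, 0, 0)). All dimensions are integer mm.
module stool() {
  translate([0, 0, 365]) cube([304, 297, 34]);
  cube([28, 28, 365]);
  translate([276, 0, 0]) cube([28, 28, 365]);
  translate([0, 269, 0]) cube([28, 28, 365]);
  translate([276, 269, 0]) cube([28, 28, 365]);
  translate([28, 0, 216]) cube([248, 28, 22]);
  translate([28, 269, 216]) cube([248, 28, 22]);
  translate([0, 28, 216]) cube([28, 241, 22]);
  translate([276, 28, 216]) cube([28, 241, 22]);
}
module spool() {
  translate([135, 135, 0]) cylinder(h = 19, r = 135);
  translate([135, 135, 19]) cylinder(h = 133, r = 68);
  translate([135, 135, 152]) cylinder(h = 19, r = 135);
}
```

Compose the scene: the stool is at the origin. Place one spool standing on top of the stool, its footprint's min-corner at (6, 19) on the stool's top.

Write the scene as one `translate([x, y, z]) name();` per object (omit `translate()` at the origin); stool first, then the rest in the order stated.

stool();
translate([6, 19, 399]) spool();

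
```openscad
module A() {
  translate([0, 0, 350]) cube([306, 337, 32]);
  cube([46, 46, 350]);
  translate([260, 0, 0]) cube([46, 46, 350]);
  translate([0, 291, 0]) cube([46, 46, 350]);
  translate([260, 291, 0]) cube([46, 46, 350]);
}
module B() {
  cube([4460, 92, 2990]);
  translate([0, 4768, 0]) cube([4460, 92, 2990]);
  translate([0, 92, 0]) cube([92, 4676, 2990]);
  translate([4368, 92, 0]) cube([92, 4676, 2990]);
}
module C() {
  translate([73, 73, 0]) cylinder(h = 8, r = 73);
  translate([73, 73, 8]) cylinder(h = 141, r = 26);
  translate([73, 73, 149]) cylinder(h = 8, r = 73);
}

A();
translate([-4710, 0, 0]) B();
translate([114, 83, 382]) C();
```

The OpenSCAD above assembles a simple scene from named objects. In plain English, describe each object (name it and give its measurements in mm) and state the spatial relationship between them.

A is a four-legged stool. The seat is a 306×337×32 mm slab whose top surface is at z = 382 mm; four square legs, each 46×46 mm in cross-section, run from the floor (z = 0) to the underside of the seat, each flush with a corner of the seat.

B is a box-shaped house frame (walls only): outside footprint 4460×4860 mm, wall height 2990 mm, wall thickness 92 mm. The two y-facing walls run the full x-width; the two x-facing walls fit between the inner faces of the y-facing walls.

C is a spool: two coaxial disc flanges of radius 73 mm and thickness 8 mm, joined by a core cylinder of radius 26 mm and height 141 mm. The lower flange rests on z = 0 and the three cylinders share a vertical axis.

The house frame is on the floor beside the stool on its −x side. The spool is on top of the stool.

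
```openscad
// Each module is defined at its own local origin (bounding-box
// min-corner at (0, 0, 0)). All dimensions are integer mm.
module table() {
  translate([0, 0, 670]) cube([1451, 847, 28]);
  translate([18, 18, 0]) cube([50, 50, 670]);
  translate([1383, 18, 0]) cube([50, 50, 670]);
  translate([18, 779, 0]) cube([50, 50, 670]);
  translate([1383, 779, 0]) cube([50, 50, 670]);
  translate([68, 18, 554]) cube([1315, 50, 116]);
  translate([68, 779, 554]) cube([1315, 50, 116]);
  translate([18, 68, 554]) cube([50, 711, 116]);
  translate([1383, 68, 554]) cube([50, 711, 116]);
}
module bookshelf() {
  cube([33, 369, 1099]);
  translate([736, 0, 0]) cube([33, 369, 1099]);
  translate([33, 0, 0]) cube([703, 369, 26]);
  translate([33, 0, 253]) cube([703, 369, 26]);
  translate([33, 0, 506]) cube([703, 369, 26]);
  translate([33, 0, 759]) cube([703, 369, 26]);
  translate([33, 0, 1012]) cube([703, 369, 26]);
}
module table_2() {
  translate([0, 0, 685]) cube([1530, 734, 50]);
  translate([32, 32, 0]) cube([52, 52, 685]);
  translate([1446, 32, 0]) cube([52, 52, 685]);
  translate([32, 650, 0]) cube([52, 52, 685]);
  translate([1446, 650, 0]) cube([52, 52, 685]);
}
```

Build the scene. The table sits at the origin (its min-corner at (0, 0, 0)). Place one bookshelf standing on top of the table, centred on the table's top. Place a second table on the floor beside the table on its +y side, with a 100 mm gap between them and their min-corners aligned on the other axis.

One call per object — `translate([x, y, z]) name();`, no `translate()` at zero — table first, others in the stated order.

table();
translate([341, 239, 698]) bookshelf();
translate([0, 947, 0]) table_2();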